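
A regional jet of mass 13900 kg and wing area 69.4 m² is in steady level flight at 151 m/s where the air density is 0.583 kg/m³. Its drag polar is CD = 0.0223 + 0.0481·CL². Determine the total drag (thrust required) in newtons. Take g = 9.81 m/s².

Weight W = mg = 13900 × 9.81 = 1.3636×10^5 N; in level flight L = W.
Dynamic pressure q = 0.5 × 0.583 × 151² = 6646 Pa.
Required CL = L/(qS) = 1.3636×10^5/(6646·69.4) = 0.2956.
CD = 0.0223 + 0.0481 × 0.2956² = 0.0265.
D = q·S·CD = 6646 × 69.4 × 0.0265 = 12230 N

D = 12200 N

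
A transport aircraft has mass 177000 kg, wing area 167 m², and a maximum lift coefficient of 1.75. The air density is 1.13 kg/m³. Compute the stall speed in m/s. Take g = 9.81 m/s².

Stall occurs when L = W at CL,max. W = mg = 177000 × 9.81 = 1.736×10^6 N.
From L = ½ρV²S·CL,max = W: V_stall = √(2W/(ρSCL,max)) = √(2·1.736×10^6/(1.13·167·1.75))
V_stall = √10520 = 103 m/s

V_stall = 103 m/s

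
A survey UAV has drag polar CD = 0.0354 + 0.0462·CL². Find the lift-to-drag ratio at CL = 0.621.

L/D = 11.7

CD = 0.0354 + 0.0462 × 0.621² = 0.05322
L/D = CL/CD = 0.621 / 0.05322 = 11.7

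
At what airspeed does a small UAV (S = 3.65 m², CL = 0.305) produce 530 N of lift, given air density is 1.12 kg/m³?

v = 29.2 m/s

L = ½ρv²S·CL ⇒ v = √(2L/(ρ·S·CL))
v = √(2 × 530 / (1.12 × 3.65 × 0.305)) = √850.1 = 29.2 m/s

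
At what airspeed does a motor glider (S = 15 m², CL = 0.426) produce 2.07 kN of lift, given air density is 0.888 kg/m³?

L = ½ρv²S·CL ⇒ v = √(2L/(ρ·S·CL))
v = √(2 × 2070 / (0.888 × 15 × 0.426)) = √729.6 = 27 m/s

v = 27 m/s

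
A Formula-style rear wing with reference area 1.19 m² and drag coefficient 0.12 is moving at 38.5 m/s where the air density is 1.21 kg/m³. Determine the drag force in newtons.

D = ½ρv²S·CD = ½ × 1.21 × 38.5² × 1.19 × 0.12 = 128 N

D = 128 N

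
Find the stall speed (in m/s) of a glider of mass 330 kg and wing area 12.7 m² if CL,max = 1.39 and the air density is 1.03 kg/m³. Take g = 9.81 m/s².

Stall occurs when L = W at CL,max. W = mg = 330 × 9.81 = 3237 N.
From L = ½ρV²S·CL,max = W: V_stall = √(2W/(ρSCL,max)) = √(2·3237/(1.03·12.7·1.39))
V_stall = √356.1 = 18.9 m/s

V_stall = 18.9 m/s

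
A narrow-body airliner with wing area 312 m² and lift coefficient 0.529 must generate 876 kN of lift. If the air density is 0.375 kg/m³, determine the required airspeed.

v = 168 m/s

L = ½ρv²S·CL ⇒ v = √(2L/(ρ·S·CL))
v = √(2 × 8.76×10^5 / (0.375 × 312 × 0.529)) = √28310 = 168 m/s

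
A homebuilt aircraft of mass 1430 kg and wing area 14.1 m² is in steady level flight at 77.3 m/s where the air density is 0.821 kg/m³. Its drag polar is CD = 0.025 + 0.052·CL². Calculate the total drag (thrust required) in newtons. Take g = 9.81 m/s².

In steady level flight, lift balances weight: W = mg = 1430 × 9.81 = 14028 N.
Dynamic pressure q = 0.5 × 0.821 × 77.3² = 2453 Pa.
CL = 2W/(ρv²S) = 2×14028/(0.821×77.3²×14.1) = 0.4056.
CD = 0.025 + 0.052 × 0.4056² = 0.03356.
D = q·S·CD = 2453 × 14.1 × 0.03356 = 1161 N

D = 1160 N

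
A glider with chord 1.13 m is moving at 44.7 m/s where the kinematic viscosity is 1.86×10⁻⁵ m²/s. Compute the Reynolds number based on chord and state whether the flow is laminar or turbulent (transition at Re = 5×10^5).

Re = v·c/ν = 44.7 × 1.13 / (1.86×10⁻⁵) = 2.72×10^6
Since 2.72×10^6 > 5×10^5, the flow is turbulent.

Re = 2.72×10^6 (turbulent)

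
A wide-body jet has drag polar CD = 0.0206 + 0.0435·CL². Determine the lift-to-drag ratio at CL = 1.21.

L/D = 14.4

CD = 0.0206 + 0.0435 × 1.21² = 0.08429
L/D = CL/CD = 1.21 / 0.08429 = 14.4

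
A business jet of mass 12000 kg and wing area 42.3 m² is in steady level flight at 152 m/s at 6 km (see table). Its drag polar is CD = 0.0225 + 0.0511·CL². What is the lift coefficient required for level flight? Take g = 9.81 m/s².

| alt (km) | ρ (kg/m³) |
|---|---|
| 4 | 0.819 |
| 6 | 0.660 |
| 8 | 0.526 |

At 6 km, from the table: ρ = 0.660 kg/m³.
Level flight ⇒ L = W = m·g = 12000 × 9.81 = 1.1772×10^5 N.
q = ½ρv² = ½ × 0.66 × 152² = 7624 Pa.
Required CL = L/(qS) = 1.1772×10^5/(7624·42.3) = 0.365.

CL = 0.365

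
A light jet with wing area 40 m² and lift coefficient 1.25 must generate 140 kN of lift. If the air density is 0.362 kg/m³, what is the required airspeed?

v = 124 m/s

L = ½ρv²S·CL ⇒ v = √(2L/(ρ·S·CL))
v = √(2 × 1.4×10^5 / (0.362 × 40 × 1.25)) = √15470 = 124 m/s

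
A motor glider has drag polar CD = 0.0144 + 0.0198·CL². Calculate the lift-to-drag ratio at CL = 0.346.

L/D = 20.6

CD = 0.0144 + 0.0198 × 0.346² = 0.01677
L/D = CL/CD = 0.346 / 0.01677 = 20.6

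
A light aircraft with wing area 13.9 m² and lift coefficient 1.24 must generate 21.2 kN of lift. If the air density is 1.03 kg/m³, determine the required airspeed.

v = 48.9 m/s

L = ½ρv²S·CL ⇒ v = √(2L/(ρ·S·CL))
v = √(2 × 21200 / (1.03 × 13.9 × 1.24)) = √2388 = 48.9 m/s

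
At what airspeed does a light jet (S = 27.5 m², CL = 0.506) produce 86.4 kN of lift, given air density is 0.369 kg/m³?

L = ½ρv²S·CL ⇒ v = √(2L/(ρ·S·CL))
v = √(2 × 86400 / (0.369 × 27.5 × 0.506)) = √33650 = 183 m/s

v = 183 m/s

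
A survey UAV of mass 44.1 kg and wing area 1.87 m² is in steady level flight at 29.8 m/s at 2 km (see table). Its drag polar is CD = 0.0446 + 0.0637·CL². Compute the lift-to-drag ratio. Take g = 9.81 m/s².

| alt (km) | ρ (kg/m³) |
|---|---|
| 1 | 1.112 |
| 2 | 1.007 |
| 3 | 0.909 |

L/D = 8.39

At 2 km, from the table: ρ = 1.007 kg/m³.
In steady level flight, lift balances weight: W = mg = 44.1 × 9.81 = 432.62 N.
q = ½ρv² = ½ × 1.007 × 29.8² = 447.1 Pa.
CL = W/(q·S) = 432.62 / (447.1 × 1.87) = 0.5174.
CD = 0.0446 + 0.0637 × 0.5174² = 0.06165.
L/D = CL/CD = 0.5174 / 0.06165 = 8.39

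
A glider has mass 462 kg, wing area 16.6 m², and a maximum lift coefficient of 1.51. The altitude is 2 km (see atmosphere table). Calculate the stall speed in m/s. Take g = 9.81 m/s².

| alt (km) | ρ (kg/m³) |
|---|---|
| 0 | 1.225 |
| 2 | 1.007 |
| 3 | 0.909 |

At 2 km, from the table: ρ = 1.007 kg/m³.
At stall, lift equals weight: L = W = m·g = 462 × 9.81 = 4532 N.
From L = ½ρV²S·CL,max = W: V_stall = √(2W/(ρSCL,max)) = √(2·4532/(1.007·16.6·1.51))
V_stall = √359.1 = 19 m/s

V_stall = 19 m/s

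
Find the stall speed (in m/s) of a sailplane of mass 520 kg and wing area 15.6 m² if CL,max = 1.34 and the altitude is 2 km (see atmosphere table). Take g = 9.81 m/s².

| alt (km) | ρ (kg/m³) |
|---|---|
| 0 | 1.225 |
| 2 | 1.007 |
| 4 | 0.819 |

At 2 km, from the table: ρ = 1.007 kg/m³.
Stall occurs when L = W at CL,max. W = mg = 520 × 9.81 = 5101 N.
From L = ½ρV²S·CL,max = W: V_stall = √(2W/(ρSCL,max)) = √(2·5101/(1.007·15.6·1.34))
V_stall = √484.7 = 22 m/s

V_stall = 22 m/s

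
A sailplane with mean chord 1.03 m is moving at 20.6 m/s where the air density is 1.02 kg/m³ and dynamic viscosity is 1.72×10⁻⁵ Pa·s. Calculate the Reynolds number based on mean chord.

Re = ρ·v·c/μ = 1.02 × 20.6 × 1.03 / (1.72×10⁻⁵) = 1.26×10^6

Re = 1.26×10^6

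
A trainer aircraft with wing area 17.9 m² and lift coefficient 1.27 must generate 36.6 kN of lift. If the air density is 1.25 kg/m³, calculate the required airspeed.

L = ½ρv²S·CL ⇒ v = √(2L/(ρ·S·CL))
v = √(2 × 36600 / (1.25 × 17.9 × 1.27)) = √2576 = 50.8 m/s

v = 50.8 m/s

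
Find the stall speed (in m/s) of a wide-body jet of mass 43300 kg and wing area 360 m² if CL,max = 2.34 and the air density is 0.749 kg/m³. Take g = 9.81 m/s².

At stall, lift equals weight: L = W = m·g = 43300 × 9.81 = 4.248×10^5 N.
V_stall = √(2W/(ρ·S·CL,max)) = √(2 × 4.248×10^5 / (0.749 × 360 × 2.34))
V_stall = √1346 = 36.7 m/s

V_stall = 36.7 m/s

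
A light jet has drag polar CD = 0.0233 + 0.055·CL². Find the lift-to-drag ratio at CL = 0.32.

CD = 0.0233 + 0.055 × 0.32² = 0.02893
L/D = CL/CD = 0.32 / 0.02893 = 11.1

L/D = 11.1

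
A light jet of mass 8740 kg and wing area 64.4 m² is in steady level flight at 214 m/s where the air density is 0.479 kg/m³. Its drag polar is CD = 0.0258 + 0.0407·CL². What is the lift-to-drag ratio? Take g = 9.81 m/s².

Weight W = mg = 8740 × 9.81 = 85739 N; in level flight L = W.
q = ½ρv² = ½ × 0.479 × 214² = 10970 Pa.
CL = W/(q·S) = 85739 / (10970 × 64.4) = 0.1214.
CD = 0.0258 + 0.0407 × 0.1214² = 0.0264.
L/D = CL/CD = 0.1214 / 0.0264 = 4.6

L/D = 4.6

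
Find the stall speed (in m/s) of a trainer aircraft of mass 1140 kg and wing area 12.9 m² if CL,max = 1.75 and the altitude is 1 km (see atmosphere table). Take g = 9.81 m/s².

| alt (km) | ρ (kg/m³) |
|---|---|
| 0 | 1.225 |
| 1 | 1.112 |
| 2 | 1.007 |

V_stall = 29.8 m/s

At 1 km, from the table: ρ = 1.112 kg/m³.
Stall occurs when L = W at CL,max. W = mg = 1140 × 9.81 = 11180 N.
From L = ½ρV²S·CL,max = W: V_stall = √(2W/(ρSCL,max)) = √(2·11180/(1.112·12.9·1.75))
V_stall = √891 = 29.8 m/s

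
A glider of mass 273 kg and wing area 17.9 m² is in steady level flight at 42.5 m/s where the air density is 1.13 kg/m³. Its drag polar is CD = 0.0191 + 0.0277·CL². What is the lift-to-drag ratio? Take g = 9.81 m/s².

L/D = 7.44

Weight W = mg = 273 × 9.81 = 2678.1 N; in level flight L = W.
Dynamic pressure q = 0.5 × 1.13 × 42.5² = 1021 Pa.
CL = W/(q·S) = 2678.1 / (1021 × 17.9) = 0.1466.
CD = 0.0191 + 0.0277 × 0.1466² = 0.0197.
L/D = CL/CD = 0.1466 / 0.0197 = 7.44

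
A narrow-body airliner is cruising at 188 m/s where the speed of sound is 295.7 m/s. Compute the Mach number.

M = 0.636

M = v/a = 188 / 295.7 = 0.636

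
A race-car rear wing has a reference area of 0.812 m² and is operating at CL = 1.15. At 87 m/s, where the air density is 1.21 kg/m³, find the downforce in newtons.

L = ½ρv²S·CL = ½ × 1.21 × 87² × 0.812 × 1.15 = 4280 N

L = 4280 N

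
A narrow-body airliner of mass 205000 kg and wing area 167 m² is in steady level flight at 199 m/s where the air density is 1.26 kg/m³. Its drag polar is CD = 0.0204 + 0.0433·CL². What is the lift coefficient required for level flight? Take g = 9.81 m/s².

Weight W = mg = 205000 × 9.81 = 2.011×10^6 N; in level flight L = W.
q = ½ρv² = ½ × 1.26 × 199² = 24950 Pa.
CL = W/(q·S) = 2.011×10^6 / (24950 × 167) = 0.4827.

CL = 0.483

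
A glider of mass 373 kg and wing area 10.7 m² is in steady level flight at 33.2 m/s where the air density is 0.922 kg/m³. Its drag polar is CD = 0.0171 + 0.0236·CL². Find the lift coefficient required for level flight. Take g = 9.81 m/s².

CL = 0.673

Weight W = mg = 373 × 9.81 = 3659.1 N; in level flight L = W.
Dynamic pressure q = 0.5 × 0.922 × 33.2² = 508.1 Pa.
Required CL = L/(qS) = 3659.1/(508.1·10.7) = 0.673.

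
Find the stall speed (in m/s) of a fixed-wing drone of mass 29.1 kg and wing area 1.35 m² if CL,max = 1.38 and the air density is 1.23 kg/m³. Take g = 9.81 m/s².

V_stall = 15.8 m/s

Weight W = mg = 29.1 × 9.81 = 285.5 N.
V_stall = √(2W/(ρ·S·CL,max)) = √(2 × 285.5 / (1.23 × 1.35 × 1.38))
V_stall = √249.2 = 15.8 m/s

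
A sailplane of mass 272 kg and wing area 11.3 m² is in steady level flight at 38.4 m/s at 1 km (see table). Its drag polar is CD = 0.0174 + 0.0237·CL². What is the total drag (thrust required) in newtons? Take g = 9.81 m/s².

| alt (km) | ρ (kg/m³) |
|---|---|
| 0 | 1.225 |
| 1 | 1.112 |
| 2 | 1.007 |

At 1 km, from the table: ρ = 1.112 kg/m³.
Level flight ⇒ L = W = m·g = 272 × 9.81 = 2668.3 N.
Dynamic pressure q = 0.5 × 1.112 × 38.4² = 819.9 Pa.
CL = W/(q·S) = 2668.3 / (819.9 × 11.3) = 0.288.
CD = 0.0174 + 0.0237 × 0.288² = 0.01937.
D = q·S·CD = 819.9 × 11.3 × 0.01937 = 179.4 N

D = 179 N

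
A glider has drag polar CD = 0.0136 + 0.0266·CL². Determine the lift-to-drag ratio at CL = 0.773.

L/D = 26.2

CD = 0.0136 + 0.0266 × 0.773² = 0.02949
L/D = CL/CD = 0.773 / 0.02949 = 26.2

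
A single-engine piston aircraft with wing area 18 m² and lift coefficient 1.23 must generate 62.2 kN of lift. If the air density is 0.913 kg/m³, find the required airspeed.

L = ½ρv²S·CL ⇒ v = √(2L/(ρ·S·CL))
v = √(2 × 62200 / (0.913 × 18 × 1.23)) = √6154 = 78.4 m/s

v = 78.4 m/s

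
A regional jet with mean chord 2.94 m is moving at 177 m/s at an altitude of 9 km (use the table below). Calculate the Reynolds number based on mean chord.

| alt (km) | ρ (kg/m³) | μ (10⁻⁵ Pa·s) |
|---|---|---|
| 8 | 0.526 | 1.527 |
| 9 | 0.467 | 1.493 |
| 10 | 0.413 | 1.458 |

Re = 1.63×10^7

At 9 km, from the table: ρ = 0.467 kg/m³, μ = 1.493×10⁻⁵ Pa·s.
Re = ρ·v·c/μ = 0.467 × 177 × 2.94 / (1.493×10⁻⁵) = 1.63×10^7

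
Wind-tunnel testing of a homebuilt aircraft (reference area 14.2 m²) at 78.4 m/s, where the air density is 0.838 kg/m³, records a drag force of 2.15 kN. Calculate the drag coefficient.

From D = ½ρv²S·CD, rearranging gives CD = 2D/(ρv²S).
CD = 2 × 2150 / (0.838 × 78.4² × 14.2) = 0.0588

CD = 0.0588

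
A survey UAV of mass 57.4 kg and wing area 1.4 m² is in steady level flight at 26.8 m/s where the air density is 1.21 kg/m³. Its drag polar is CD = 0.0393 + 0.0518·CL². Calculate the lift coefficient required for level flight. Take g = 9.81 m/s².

Weight W = mg = 57.4 × 9.81 = 563.09 N; in level flight L = W.
q = ½ρv² = ½ × 1.21 × 26.8² = 434.5 Pa.
Required CL = L/(qS) = 563.09/(434.5·1.4) = 0.9256.

CL = 0.926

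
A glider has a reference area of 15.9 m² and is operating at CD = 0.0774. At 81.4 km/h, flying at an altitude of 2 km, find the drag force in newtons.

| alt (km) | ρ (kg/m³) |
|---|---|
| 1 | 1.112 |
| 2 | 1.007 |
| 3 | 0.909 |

D = 317 N

At 2 km, from the table: ρ = 1.007 kg/m³.
Convert speed: v = 81.4 km/h ÷ 3.6 = 22.61 m/s.
Dynamic pressure q = ½ρv² = ½ × 1.007 × 22.61² = 257.4 Pa.
D = q·S·CD = 257.4 × 15.9 × 0.0774 = 317 N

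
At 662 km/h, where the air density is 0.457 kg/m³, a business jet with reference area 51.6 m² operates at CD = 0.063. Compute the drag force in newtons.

Convert speed: v = 662 km/h ÷ 3.6 = 183.9 m/s.
Dynamic pressure q = ½ρv² = ½ × 0.457 × 183.9² = 7727 Pa.
D = q·S·CD = 7727 × 51.6 × 0.063 = 25100 N ≈ 25.1 kN

D = 25100 N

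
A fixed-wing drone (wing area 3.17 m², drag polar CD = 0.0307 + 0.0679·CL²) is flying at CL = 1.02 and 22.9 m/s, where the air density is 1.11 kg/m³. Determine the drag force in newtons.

D = 93.5 N

CD = 0.0307 + 0.0679 × 1.02² = 0.1013
D = ½ρv²S·CD = ½ × 1.11 × 22.9² × 3.17 × 0.1013 = 93.5 N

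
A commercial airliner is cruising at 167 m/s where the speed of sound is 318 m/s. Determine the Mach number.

M = v/a = 167 / 318 = 0.525

M = 0.525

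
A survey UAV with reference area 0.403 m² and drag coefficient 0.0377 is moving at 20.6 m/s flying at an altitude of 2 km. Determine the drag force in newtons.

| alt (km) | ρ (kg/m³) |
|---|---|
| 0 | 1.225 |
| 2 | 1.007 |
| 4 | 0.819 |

D = 3.25 N

At 2 km, from the table: ρ = 1.007 kg/m³.
D = ½ρv²S·CD = ½ × 1.007 × 20.6² × 0.403 × 0.0377 = 3.25 N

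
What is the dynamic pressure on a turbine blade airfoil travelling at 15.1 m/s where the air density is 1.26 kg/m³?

q = ½ρv² = ½ × 1.26 × 15.1² = 144 Pa

q = 144 Pa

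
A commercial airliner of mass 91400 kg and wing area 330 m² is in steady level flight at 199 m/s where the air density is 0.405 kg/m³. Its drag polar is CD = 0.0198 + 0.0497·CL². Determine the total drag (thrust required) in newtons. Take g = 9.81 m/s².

D = 67500 N

In steady level flight, lift balances weight: W = mg = 91400 × 9.81 = 8.9663×10^5 N.
Dynamic pressure q = 0.5 × 0.405 × 199² = 8019 Pa.
Required CL = L/(qS) = 8.9663×10^5/(8019·330) = 0.3388.
CD = 0.0198 + 0.0497 × 0.3388² = 0.02551.
D = q·S·CD = 8019 × 330 × 0.02551 = 67500 N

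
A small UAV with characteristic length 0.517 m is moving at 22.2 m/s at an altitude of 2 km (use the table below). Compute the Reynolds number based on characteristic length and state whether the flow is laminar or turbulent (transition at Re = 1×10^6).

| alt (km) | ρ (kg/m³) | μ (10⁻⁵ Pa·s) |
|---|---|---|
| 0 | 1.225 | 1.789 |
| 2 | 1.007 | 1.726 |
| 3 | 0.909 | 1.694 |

Re = 6.7×10^5 (laminar)

At 2 km, from the table: ρ = 1.007 kg/m³, μ = 1.726×10⁻⁵ Pa·s.
Re = ρ·v·c/μ = 1.007 × 22.2 × 0.517 / (1.726×10⁻⁵) = 6.7×10^5
Since 6.7×10^5 < 1×10^6, the flow is laminar.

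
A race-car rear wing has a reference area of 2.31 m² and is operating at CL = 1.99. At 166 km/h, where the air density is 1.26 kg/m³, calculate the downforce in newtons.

L = 6160 N

Convert speed: v = 166 km/h ÷ 3.6 = 46.11 m/s.
Dynamic pressure q = ½ρv² = ½ × 1.26 × 46.11² = 1340 Pa.
L = q·S·CL = 1340 × 2.31 × 1.99 = 6160 N ≈ 6.16 kN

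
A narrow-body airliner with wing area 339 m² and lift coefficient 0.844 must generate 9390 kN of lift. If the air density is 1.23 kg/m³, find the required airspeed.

v = 231 m/s

L = ½ρv²S·CL ⇒ v = √(2L/(ρ·S·CL))
v = √(2 × 9.39×10^6 / (1.23 × 339 × 0.844)) = √53360 = 231 m/s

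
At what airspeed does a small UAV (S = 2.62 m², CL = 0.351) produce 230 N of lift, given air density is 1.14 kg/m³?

v = 20.9 m/s

L = ½ρv²S·CL ⇒ v = √(2L/(ρ·S·CL))
v = √(2 × 230 / (1.14 × 2.62 × 0.351)) = √438.8 = 20.9 m/s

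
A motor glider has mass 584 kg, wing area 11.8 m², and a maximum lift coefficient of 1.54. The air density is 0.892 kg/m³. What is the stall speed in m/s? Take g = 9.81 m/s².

V_stall = 26.6 m/s

At stall, lift equals weight: L = W = m·g = 584 × 9.81 = 5729 N.
V_stall = √(2W/(ρ·S·CL,max)) = √(2 × 5729 / (0.892 × 11.8 × 1.54))
V_stall = √706.9 = 26.6 m/s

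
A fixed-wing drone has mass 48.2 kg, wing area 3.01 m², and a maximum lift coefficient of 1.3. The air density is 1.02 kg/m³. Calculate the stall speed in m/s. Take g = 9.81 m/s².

V_stall = 15.4 m/s

Weight W = mg = 48.2 × 9.81 = 472.8 N.
V_stall = √(2W/(ρ·S·CL,max)) = √(2 × 472.8 / (1.02 × 3.01 × 1.3))
V_stall = √236.9 = 15.4 m/s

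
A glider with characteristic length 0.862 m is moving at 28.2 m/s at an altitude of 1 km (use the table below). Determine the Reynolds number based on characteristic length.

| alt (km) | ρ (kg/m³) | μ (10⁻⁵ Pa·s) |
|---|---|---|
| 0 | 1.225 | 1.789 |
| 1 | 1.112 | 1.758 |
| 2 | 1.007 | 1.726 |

Re = 1.54×10^6

At 1 km, from the table: ρ = 1.112 kg/m³, μ = 1.758×10⁻⁵ Pa·s.
Re = ρ·v·c/μ = 1.112 × 28.2 × 0.862 / (1.758×10⁻⁵) = 1.54×10^6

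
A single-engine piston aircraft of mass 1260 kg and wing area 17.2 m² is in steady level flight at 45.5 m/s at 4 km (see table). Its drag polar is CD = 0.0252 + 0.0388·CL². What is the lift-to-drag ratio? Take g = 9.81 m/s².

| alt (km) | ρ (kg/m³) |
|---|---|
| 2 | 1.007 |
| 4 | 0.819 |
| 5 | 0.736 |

At 4 km, from the table: ρ = 0.819 kg/m³.
Level flight ⇒ L = W = m·g = 1260 × 9.81 = 12361 N.
Dynamic pressure q = 0.5 × 0.819 × 45.5² = 847.8 Pa.
Required CL = L/(qS) = 12361/(847.8·17.2) = 0.8477.
CD = 0.0252 + 0.0388 × 0.8477² = 0.05308.
L/D = CL/CD = 0.8477 / 0.05308 = 16

L/D = 16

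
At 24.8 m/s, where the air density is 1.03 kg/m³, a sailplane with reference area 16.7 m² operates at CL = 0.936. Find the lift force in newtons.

Dynamic pressure q = ½ρv² = ½ × 1.03 × 24.8² = 316.7 Pa.
L = q·S·CL = 316.7 × 16.7 × 0.936 = 4950 N

L = 4950 N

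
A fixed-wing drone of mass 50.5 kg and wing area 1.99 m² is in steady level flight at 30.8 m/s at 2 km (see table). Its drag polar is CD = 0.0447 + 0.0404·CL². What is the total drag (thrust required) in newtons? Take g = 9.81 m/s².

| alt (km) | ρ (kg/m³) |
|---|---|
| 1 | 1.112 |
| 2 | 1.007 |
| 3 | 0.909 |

D = 52.9 N

At 2 km, from the table: ρ = 1.007 kg/m³.
Level flight ⇒ L = W = m·g = 50.5 × 9.81 = 495.41 N.
q = ½ρv² = ½ × 1.007 × 30.8² = 477.6 Pa.
CL = W/(q·S) = 495.41 / (477.6 × 1.99) = 0.5212.
CD = 0.0447 + 0.0404 × 0.5212² = 0.05567.
D = q·S·CD = 477.6 × 1.99 × 0.05567 = 52.92 N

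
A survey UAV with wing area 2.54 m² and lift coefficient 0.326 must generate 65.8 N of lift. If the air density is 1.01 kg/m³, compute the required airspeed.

L = ½ρv²S·CL ⇒ v = √(2L/(ρ·S·CL))
v = √(2 × 65.8 / (1.01 × 2.54 × 0.326)) = √157.4 = 12.5 m/s

v = 12.5 m/s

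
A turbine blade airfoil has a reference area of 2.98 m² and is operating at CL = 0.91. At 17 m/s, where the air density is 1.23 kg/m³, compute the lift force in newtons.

L = 482 N

Dynamic pressure q = ½ρv² = ½ × 1.23 × 17² = 177.7 Pa.
L = q·S·CL = 177.7 × 2.98 × 0.91 = 482 N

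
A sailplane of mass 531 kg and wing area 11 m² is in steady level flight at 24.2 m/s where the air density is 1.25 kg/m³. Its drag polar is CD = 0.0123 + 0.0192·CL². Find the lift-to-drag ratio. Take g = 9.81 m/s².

Weight W = mg = 531 × 9.81 = 5209.1 N; in level flight L = W.
Dynamic pressure q = 0.5 × 1.25 × 24.2² = 366 Pa.
CL = W/(q·S) = 5209.1 / (366 × 11) = 1.294.
CD = 0.0123 + 0.0192 × 1.294² = 0.04444.
L/D = CL/CD = 1.294 / 0.04444 = 29.1

L/D = 29.1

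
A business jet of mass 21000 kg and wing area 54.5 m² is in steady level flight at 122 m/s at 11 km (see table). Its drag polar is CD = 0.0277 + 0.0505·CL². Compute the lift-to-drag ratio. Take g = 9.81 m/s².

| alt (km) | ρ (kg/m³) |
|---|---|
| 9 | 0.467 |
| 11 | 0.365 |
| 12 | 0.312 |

At 11 km, from the table: ρ = 0.365 kg/m³.
Level flight ⇒ L = W = m·g = 21000 × 9.81 = 2.0601×10^5 N.
Dynamic pressure q = 0.5 × 0.365 × 122² = 2716 Pa.
CL = W/(q·S) = 2.0601×10^5 / (2716 × 54.5) = 1.392.
CD = 0.0277 + 0.0505 × 1.392² = 0.1255.
L/D = CL/CD = 1.392 / 0.1255 = 11.1

L/D = 11.1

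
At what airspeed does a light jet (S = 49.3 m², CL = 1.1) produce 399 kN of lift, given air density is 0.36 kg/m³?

v = 202 m/s

L = ½ρv²S·CL ⇒ v = √(2L/(ρ·S·CL))
v = √(2 × 3.99×10^5 / (0.36 × 49.3 × 1.1)) = √40880 = 202 m/s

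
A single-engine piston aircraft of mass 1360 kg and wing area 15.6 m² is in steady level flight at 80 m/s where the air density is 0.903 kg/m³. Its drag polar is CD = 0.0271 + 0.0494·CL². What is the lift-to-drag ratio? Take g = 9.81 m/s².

Weight W = mg = 1360 × 9.81 = 13342 N; in level flight L = W.
Dynamic pressure q = 0.5 × 0.903 × 80² = 2890 Pa.
Required CL = L/(qS) = 13342/(2890·15.6) = 0.296.
CD = 0.0271 + 0.0494 × 0.296² = 0.03143.
L/D = CL/CD = 0.296 / 0.03143 = 9.42

L/D = 9.42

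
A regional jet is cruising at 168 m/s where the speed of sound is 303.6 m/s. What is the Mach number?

M = 0.553

M = v/a = 168 / 303.6 = 0.553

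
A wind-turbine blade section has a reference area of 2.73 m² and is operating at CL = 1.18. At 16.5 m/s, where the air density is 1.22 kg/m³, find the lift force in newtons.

L = 535 N

L = ½ρv²S·CL = ½ × 1.22 × 16.5² × 2.73 × 1.18 = 535 N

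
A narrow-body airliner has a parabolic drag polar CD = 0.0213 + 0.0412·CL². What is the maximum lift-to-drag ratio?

(L/D)max = 16.9

For CD = CD0 + K·CL², (L/D)max occurs at CL* = √(CD0/K) and equals 1/(2√(K·CD0)).
(L/D)max = 1/(2√(0.0412 × 0.0213)) = 1/(2 × 0.02962) = 16.9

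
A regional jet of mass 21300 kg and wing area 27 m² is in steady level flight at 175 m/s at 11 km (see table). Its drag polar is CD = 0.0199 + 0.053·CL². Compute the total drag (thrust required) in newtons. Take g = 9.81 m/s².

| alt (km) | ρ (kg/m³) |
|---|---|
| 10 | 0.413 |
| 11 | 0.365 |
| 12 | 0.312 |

D = 18300 N

At 11 km, from the table: ρ = 0.365 kg/m³.
Level flight ⇒ L = W = m·g = 21300 × 9.81 = 2.0895×10^5 N.
Dynamic pressure q = 0.5 × 0.365 × 175² = 5589 Pa.
CL = W/(q·S) = 2.0895×10^5 / (5589 × 27) = 1.385.
CD = 0.0199 + 0.053 × 1.385² = 0.1215.
D = q·S·CD = 5589 × 27 × 0.1215 = 18340 N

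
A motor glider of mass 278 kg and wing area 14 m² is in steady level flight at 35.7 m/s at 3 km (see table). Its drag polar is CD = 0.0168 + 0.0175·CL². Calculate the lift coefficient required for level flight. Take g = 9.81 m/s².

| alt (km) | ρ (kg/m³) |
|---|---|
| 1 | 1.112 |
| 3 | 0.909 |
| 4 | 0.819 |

CL = 0.336

At 3 km, from the table: ρ = 0.909 kg/m³.
Level flight ⇒ L = W = m·g = 278 × 9.81 = 2727.2 N.
Dynamic pressure q = 0.5 × 0.909 × 35.7² = 579.3 Pa.
Required CL = L/(qS) = 2727.2/(579.3·14) = 0.3363.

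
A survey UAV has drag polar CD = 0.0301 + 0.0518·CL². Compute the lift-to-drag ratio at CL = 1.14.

CD = 0.0301 + 0.0518 × 1.14² = 0.09742
L/D = CL/CD = 1.14 / 0.09742 = 11.7

L/D = 11.7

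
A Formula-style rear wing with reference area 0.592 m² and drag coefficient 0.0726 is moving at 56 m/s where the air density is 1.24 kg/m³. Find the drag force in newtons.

D = 83.6 N

Dynamic pressure q = ½ρv² = ½ × 1.24 × 56² = 1944 Pa.
D = q·S·CD = 1944 × 0.592 × 0.0726 = 83.6 N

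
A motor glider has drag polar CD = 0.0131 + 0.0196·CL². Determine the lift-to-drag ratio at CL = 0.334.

CD = 0.0131 + 0.0196 × 0.334² = 0.01529
L/D = CL/CD = 0.334 / 0.01529 = 21.8

L/D = 21.8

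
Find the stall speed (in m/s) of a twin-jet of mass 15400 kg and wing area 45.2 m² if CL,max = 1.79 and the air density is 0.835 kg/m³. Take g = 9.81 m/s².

V_stall = 66.9 m/s

At stall, lift equals weight: L = W = m·g = 15400 × 9.81 = 1.511×10^5 N.
V_stall = √(2W/(ρ·S·CL,max)) = √(2 × 1.511×10^5 / (0.835 × 45.2 × 1.79))
V_stall = √4472 = 66.9 m/s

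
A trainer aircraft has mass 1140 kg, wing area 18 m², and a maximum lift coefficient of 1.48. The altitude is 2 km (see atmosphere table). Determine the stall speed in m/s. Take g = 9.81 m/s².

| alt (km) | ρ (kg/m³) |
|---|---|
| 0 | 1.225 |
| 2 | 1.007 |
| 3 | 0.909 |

V_stall = 28.9 m/s

At 2 km, from the table: ρ = 1.007 kg/m³.
At stall, lift equals weight: L = W = m·g = 1140 × 9.81 = 11180 N.
From L = ½ρV²S·CL,max = W: V_stall = √(2W/(ρSCL,max)) = √(2·11180/(1.007·18·1.48))
V_stall = √833.8 = 28.9 m/s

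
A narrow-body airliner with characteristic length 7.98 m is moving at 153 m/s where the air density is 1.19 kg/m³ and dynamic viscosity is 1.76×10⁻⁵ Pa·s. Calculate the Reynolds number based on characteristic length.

Re = 8.26×10^7

Re = ρ·v·c/μ = 1.19 × 153 × 7.98 / (1.76×10⁻⁵) = 8.26×10^7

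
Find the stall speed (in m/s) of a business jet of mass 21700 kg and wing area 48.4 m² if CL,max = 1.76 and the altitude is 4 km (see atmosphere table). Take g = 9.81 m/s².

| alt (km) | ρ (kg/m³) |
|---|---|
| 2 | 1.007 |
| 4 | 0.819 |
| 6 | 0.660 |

At 4 km, from the table: ρ = 0.819 kg/m³.
Weight W = mg = 21700 × 9.81 = 2.129×10^5 N.
From L = ½ρV²S·CL,max = W: V_stall = √(2W/(ρSCL,max)) = √(2·2.129×10^5/(0.819·48.4·1.76))
V_stall = √6103 = 78.1 m/s

V_stall = 78.1 m/s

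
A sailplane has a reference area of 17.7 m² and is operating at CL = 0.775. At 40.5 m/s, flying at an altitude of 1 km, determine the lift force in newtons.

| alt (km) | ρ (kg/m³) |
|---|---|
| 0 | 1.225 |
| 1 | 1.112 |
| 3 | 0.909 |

L = 12500 N

At 1 km, from the table: ρ = 1.112 kg/m³.
L = ½ρv²S·CL = ½ × 1.112 × 40.5² × 17.7 × 0.775 = 12500 N ≈ 12.5 kN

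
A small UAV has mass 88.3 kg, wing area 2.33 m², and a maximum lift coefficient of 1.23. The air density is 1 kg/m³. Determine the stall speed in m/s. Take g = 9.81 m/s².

Weight W = mg = 88.3 × 9.81 = 866.2 N.
V_stall = √(2W/(ρ·S·CL,max)) = √(2 × 866.2 / (1 × 2.33 × 1.23))
V_stall = √604.5 = 24.6 m/s

V_stall = 24.6 m/s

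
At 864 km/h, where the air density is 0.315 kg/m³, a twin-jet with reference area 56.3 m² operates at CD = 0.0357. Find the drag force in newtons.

D = 18200 N

Convert speed: v = 864 km/h ÷ 3.6 = 240 m/s.
D = ½ρv²S·CD = ½ × 0.315 × 240² × 56.3 × 0.0357 = 18200 N ≈ 18.2 kN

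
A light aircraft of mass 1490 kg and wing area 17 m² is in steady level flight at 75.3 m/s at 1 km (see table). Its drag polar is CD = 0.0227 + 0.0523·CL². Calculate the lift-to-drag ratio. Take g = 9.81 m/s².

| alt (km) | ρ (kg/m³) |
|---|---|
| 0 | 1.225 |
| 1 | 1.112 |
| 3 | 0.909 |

At 1 km, from the table: ρ = 1.112 kg/m³.
Weight W = mg = 1490 × 9.81 = 14617 N; in level flight L = W.
Dynamic pressure q = 0.5 × 1.112 × 75.3² = 3153 Pa.
CL = 2W/(ρv²S) = 2×14617/(1.112×75.3²×17) = 0.2727.
CD = 0.0227 + 0.0523 × 0.2727² = 0.02659.
L/D = CL/CD = 0.2727 / 0.02659 = 10.3

L/D = 10.3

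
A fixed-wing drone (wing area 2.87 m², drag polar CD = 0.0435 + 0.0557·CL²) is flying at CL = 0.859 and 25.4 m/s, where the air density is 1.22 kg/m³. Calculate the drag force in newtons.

D = 95.6 N

CD = 0.0435 + 0.0557 × 0.859² = 0.0846
D = ½ρv²S·CD = ½ × 1.22 × 25.4² × 2.87 × 0.0846 = 95.6 N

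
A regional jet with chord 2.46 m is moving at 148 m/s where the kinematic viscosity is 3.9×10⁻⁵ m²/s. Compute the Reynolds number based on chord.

Re = v·c/ν = 148 × 2.46 / (3.9×10⁻⁵) = 9.34×10^6

Re = 9.34×10^6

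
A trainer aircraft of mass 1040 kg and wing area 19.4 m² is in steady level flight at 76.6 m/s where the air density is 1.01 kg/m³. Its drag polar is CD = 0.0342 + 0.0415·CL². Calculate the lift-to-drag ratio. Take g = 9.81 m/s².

L/D = 5

Level flight ⇒ L = W = m·g = 1040 × 9.81 = 10202 N.
Dynamic pressure q = 0.5 × 1.01 × 76.6² = 2963 Pa.
CL = W/(q·S) = 10202 / (2963 × 19.4) = 0.1775.
CD = 0.0342 + 0.0415 × 0.1775² = 0.03551.
L/D = CL/CD = 0.1775 / 0.03551 = 5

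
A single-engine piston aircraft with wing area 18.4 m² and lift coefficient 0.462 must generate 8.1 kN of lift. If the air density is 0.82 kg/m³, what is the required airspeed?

L = ½ρv²S·CL ⇒ v = √(2L/(ρ·S·CL))
v = √(2 × 8100 / (0.82 × 18.4 × 0.462)) = √2324 = 48.2 m/s

v = 48.2 m/s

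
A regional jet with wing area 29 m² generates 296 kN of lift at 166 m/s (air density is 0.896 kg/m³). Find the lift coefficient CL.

From L = ½ρv²S·CL, rearranging gives CL = 2L/(ρv²S).
CL = 2 × 2.96×10^5 / (0.896 × 166² × 29) = 0.827

CL = 0.827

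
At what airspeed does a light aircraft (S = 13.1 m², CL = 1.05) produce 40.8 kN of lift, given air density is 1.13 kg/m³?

L = ½ρv²S·CL ⇒ v = √(2L/(ρ·S·CL))
v = √(2 × 40800 / (1.13 × 13.1 × 1.05)) = √5250 = 72.5 m/s

v = 72.5 m/s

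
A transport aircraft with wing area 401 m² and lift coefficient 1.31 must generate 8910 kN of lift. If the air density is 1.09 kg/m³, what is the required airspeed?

L = ½ρv²S·CL ⇒ v = √(2L/(ρ·S·CL))
v = √(2 × 8.91×10^6 / (1.09 × 401 × 1.31)) = √31120 = 176 m/s

v = 176 m/s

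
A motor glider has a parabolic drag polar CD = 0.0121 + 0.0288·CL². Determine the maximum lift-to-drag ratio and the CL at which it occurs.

(L/D)max = 26.8, at CL = 0.648

For CD = CD0 + K·CL², (L/D)max occurs at CL* = √(CD0/K) and equals 1/(2√(K·CD0)).
(L/D)max = 1/(2√(0.0288 × 0.0121)) = 1/(2 × 0.01867) = 26.8
CL* = √(0.0121/0.0288) = 0.648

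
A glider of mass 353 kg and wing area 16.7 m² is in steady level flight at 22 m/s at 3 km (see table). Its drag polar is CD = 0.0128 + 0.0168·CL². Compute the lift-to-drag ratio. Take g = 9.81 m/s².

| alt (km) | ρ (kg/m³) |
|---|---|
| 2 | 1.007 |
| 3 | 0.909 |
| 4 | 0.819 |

L/D = 34

At 3 km, from the table: ρ = 0.909 kg/m³.
Level flight ⇒ L = W = m·g = 353 × 9.81 = 3462.9 N.
q = ½ρv² = ½ × 0.909 × 22² = 220 Pa.
CL = W/(q·S) = 3462.9 / (220 × 16.7) = 0.9426.
CD = 0.0128 + 0.0168 × 0.9426² = 0.02773.
L/D = CL/CD = 0.9426 / 0.02773 = 34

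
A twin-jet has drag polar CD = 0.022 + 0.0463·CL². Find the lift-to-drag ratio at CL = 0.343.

CD = 0.022 + 0.0463 × 0.343² = 0.02745
L/D = CL/CD = 0.343 / 0.02745 = 12.5

L/D = 12.5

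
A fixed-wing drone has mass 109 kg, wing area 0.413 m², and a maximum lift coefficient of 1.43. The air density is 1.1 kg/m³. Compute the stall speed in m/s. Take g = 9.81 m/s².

Weight W = mg = 109 × 9.81 = 1069 N.
V_stall = √(2W/(ρ·S·CL,max)) = √(2 × 1069 / (1.1 × 0.413 × 1.43))
V_stall = √3292 = 57.4 m/s

V_stall = 57.4 m/s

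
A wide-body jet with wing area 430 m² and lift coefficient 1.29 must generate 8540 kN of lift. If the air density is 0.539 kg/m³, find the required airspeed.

v = 239 m/s

L = ½ρv²S·CL ⇒ v = √(2L/(ρ·S·CL))
v = √(2 × 8.54×10^6 / (0.539 × 430 × 1.29)) = √57130 = 239 m/s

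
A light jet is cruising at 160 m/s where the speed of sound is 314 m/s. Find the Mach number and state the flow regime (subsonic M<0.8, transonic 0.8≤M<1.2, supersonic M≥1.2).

M = 0.51 (subsonic)

M = v/a = 160 / 314 = 0.51
M = 0.51 → subsonic.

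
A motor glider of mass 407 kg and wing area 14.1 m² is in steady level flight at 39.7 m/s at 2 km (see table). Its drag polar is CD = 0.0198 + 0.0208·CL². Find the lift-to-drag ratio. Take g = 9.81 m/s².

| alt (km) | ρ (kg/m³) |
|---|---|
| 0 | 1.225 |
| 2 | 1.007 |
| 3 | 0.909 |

At 2 km, from the table: ρ = 1.007 kg/m³.
Weight W = mg = 407 × 9.81 = 3992.7 N; in level flight L = W.
q = ½ρv² = ½ × 1.007 × 39.7² = 793.6 Pa.
Required CL = L/(qS) = 3992.7/(793.6·14.1) = 0.3568.
CD = 0.0198 + 0.0208 × 0.3568² = 0.02245.
L/D = CL/CD = 0.3568 / 0.02245 = 15.9

L/D = 15.9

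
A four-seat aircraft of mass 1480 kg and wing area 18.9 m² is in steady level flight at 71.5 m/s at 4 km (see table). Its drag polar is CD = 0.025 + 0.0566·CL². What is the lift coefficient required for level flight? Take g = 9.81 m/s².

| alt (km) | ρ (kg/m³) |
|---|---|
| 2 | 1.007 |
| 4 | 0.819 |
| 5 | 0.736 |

At 4 km, from the table: ρ = 0.819 kg/m³.
Level flight ⇒ L = W = m·g = 1480 × 9.81 = 14519 N.
q = ½ρv² = ½ × 0.819 × 71.5² = 2093 Pa.
Required CL = L/(qS) = 14519/(2093·18.9) = 0.3669.

CL = 0.367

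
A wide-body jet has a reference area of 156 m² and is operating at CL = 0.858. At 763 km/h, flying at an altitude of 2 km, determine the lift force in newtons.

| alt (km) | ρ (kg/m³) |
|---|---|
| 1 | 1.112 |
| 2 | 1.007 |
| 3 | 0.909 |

L = 3.03×10^6 N

At 2 km, from the table: ρ = 1.007 kg/m³.
Convert speed: v = 763 km/h ÷ 3.6 = 211.9 m/s.
L = ½ρv²S·CL = ½ × 1.007 × 211.9² × 156 × 0.858 = 3.03×10^6 N ≈ 3030 kN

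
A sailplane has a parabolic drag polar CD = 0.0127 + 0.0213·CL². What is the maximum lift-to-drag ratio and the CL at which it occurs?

For CD = CD0 + K·CL², (L/D)max occurs at CL* = √(CD0/K) and equals 1/(2√(K·CD0)).
(L/D)max = 1/(2√(0.0213 × 0.0127)) = 1/(2 × 0.01645) = 30.4
CL* = √(0.0127/0.0213) = 0.772

(L/D)max = 30.4, at CL = 0.772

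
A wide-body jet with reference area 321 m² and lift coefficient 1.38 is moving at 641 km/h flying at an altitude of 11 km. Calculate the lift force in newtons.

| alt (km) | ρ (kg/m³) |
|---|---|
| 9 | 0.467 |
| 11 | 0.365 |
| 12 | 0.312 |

L = 2.56×10^6 N

At 11 km, from the table: ρ = 0.365 kg/m³.
Convert speed: v = 641 km/h ÷ 3.6 = 178.1 m/s.
Dynamic pressure q = ½ρv² = ½ × 0.365 × 178.1² = 5786 Pa.
L = q·S·CL = 5786 × 321 × 1.38 = 2.56×10^6 N ≈ 2560 kN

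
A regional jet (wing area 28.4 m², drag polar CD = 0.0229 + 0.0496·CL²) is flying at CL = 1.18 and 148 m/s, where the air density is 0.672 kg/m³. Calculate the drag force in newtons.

D = 19200 N

CD = 0.0229 + 0.0496 × 1.18² = 0.09196
D = ½ρv²S·CD = ½ × 0.672 × 148² × 28.4 × 0.09196 = 19200 N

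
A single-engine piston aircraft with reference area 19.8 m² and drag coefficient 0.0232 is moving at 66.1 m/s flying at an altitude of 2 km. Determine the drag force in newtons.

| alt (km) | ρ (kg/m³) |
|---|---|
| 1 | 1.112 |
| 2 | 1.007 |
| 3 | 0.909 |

D = 1010 N

At 2 km, from the table: ρ = 1.007 kg/m³.
D = ½ρv²S·CD = ½ × 1.007 × 66.1² × 19.8 × 0.0232 = 1010 N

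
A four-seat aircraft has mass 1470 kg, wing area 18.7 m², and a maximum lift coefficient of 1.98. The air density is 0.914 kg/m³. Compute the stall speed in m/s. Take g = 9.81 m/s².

V_stall = 29.2 m/s

Weight W = mg = 1470 × 9.81 = 14420 N.
From L = ½ρV²S·CL,max = W: V_stall = √(2W/(ρSCL,max)) = √(2·14420/(0.914·18.7·1.98))
V_stall = √852.2 = 29.2 m/s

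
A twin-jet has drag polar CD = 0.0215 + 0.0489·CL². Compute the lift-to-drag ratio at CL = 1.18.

L/D = 13.2

CD = 0.0215 + 0.0489 × 1.18² = 0.08959
L/D = CL/CD = 1.18 / 0.08959 = 13.2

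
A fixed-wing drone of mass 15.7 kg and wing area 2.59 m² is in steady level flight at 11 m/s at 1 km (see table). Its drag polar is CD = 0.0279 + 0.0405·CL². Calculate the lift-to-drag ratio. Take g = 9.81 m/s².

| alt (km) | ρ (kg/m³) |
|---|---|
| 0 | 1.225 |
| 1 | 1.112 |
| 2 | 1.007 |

L/D = 14.8

At 1 km, from the table: ρ = 1.112 kg/m³.
Level flight ⇒ L = W = m·g = 15.7 × 9.81 = 154.02 N.
Dynamic pressure q = 0.5 × 1.112 × 11² = 67.28 Pa.
CL = W/(q·S) = 154.02 / (67.28 × 2.59) = 0.8839.
CD = 0.0279 + 0.0405 × 0.8839² = 0.05954.
L/D = CL/CD = 0.8839 / 0.05954 = 14.8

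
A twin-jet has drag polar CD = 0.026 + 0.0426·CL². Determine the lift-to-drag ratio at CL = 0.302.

L/D = 10.1

CD = 0.026 + 0.0426 × 0.302² = 0.02989
L/D = CL/CD = 0.302 / 0.02989 = 10.1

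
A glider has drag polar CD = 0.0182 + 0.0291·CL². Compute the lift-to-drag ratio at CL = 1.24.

L/D = 19.7

CD = 0.0182 + 0.0291 × 1.24² = 0.06294
L/D = CL/CD = 1.24 / 0.06294 = 19.7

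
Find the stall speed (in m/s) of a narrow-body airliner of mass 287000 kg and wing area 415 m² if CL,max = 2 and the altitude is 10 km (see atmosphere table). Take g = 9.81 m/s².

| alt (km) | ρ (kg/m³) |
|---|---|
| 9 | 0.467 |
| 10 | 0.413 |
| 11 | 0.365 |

V_stall = 128 m/s

At 10 km, from the table: ρ = 0.413 kg/m³.
Weight W = mg = 287000 × 9.81 = 2.815×10^6 N.
V_stall = √(2W/(ρ·S·CL,max)) = √(2 × 2.815×10^6 / (0.413 × 415 × 2))
V_stall = √16430 = 128 m/s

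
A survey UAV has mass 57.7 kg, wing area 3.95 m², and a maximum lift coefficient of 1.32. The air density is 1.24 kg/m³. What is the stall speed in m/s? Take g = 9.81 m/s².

Weight W = mg = 57.7 × 9.81 = 566 N.
V_stall = √(2W/(ρ·S·CL,max)) = √(2 × 566 / (1.24 × 3.95 × 1.32))
V_stall = √175.1 = 13.2 m/s

V_stall = 13.2 m/s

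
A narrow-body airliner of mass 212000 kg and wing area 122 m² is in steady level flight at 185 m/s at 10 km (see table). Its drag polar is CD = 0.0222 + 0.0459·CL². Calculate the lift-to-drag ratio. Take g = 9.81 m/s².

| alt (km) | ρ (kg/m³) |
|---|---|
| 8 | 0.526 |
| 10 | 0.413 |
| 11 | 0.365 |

L/D = 8.34

At 10 km, from the table: ρ = 0.413 kg/m³.
Weight W = mg = 212000 × 9.81 = 2.0797×10^6 N; in level flight L = W.
Dynamic pressure q = 0.5 × 0.413 × 185² = 7067 Pa.
Required CL = L/(qS) = 2.0797×10^6/(7067·122) = 2.412.
CD = 0.0222 + 0.0459 × 2.412² = 0.2892.
L/D = CL/CD = 2.412 / 0.2892 = 8.34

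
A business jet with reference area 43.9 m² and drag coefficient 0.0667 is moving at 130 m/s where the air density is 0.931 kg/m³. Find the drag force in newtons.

Dynamic pressure q = ½ρv² = ½ × 0.931 × 130² = 7867 Pa.
D = q·S·CD = 7867 × 43.9 × 0.0667 = 23000 N ≈ 23 kN

D = 23000 N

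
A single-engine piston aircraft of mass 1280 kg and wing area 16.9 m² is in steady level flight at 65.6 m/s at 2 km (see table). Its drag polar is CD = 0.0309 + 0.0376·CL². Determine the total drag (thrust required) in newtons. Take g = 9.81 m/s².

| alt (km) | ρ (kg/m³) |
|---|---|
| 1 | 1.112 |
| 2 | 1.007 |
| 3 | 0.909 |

D = 1290 N

At 2 km, from the table: ρ = 1.007 kg/m³.
Level flight ⇒ L = W = m·g = 1280 × 9.81 = 12557 N.
q = ½ρv² = ½ × 1.007 × 65.6² = 2167 Pa.
Required CL = L/(qS) = 12557/(2167·16.9) = 0.3429.
CD = 0.0309 + 0.0376 × 0.3429² = 0.03532.
D = q·S·CD = 2167 × 16.9 × 0.03532 = 1293 N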